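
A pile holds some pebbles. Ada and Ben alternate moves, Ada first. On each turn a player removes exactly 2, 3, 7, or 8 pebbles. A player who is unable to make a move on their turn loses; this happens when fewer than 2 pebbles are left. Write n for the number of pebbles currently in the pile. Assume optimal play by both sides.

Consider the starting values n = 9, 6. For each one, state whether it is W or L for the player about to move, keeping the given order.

Positions with no move are L. A position that does have a move is losing for the player to move precisely when every available move leads to a winning position for the opponent. Fill in the labels:
n=0: no move → L
n=1: no move → L
n=2: can move to 0, which is L ⇒ W
n=3: can move to 1, which is L ⇒ W
n=4: can move to 1, which is L ⇒ W
n=5: moves to 3(W), 2(W); every one is W ⇒ L
n=6: moves to 4(W), 3(W); every one is W ⇒ L
n=7: can move to 5, which is L ⇒ W
n=8: can move to 6, which is L ⇒ W
n=9: can move to 6, which is L ⇒ W

9: W, 6: L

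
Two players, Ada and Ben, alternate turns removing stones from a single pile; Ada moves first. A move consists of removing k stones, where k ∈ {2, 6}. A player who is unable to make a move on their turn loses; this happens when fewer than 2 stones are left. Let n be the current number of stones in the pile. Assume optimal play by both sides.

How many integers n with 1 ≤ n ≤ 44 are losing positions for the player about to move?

22

Work bottom-up. With no move the player to move loses. Otherwise the position is W if at least one move leads to an L position for the opponent, and L if every move leads to a W.
n=0: no move → L
n=1: no move → L
n=2: →0(L), so W
n=3: →1(L), so W
n=4: →2(W) only, which is W, so L
n=5: →3(W) only, which is W, so L
n=6: →4(L), so W
n=7: →5(L), so W
n=8: →6(W), 2(W) — all W, so L
n=9: →7(W), 3(W) — all W, so L
n=10: →8(L), so W
n=11: →9(L), so W
n=12: →10(W), 6(W) — all W, so L
n=13: →11(W), 7(W) — all W, so L
n=14: →12(L), so W
n=15: →13(L), so W
n=16: →14(W), 10(W) — all W, so L
n=17: →15(W), 11(W) — all W, so L
n=18: →16(L), so W
n=19: →17(L), so W
n=20: →18(W), 14(W) — all W, so L
n=21: →19(W), 15(W) — all W, so L
n=22: →20(L), so W
n=23: →21(L), so W
n=24: →22(W), 18(W) — all W, so L
n=25: →23(W), 19(W) — all W, so L
n=26: →24(L), so W
n=27: →25(L), so W
n=28: →26(W), 22(W) — all W, so L
n=29: →27(W), 23(W) — all W, so L
n=30: →28(L), so W
n=31: →29(L), so W
n=32: →30(W), 26(W) — all W, so L
n=33: →31(W), 27(W) — all W, so L
n=34: →32(L), so W
n=35: →33(L), so W
n=36: →34(W), 30(W) — all W, so L
n=37: →35(W), 31(W) — all W, so L
n=38: →36(L), so W
n=39: →37(L), so W
n=40: →38(W), 34(W) — all W, so L
n=41: →39(W), 35(W) — all W, so L
n=42: →40(L), so W
n=43: →41(L), so W
n=44: →42(W), 38(W) — all W, so L
L entries with 1 ≤ n ≤ 44 (n=0 is outside the asked range and is not counted): n = 1, 4, 5, 8, 9, 12, 13, 16, 17, 20, 21, 24, 25, 28, 29, 32, 33, 36, 37, 40, 41, 44; that makes 22.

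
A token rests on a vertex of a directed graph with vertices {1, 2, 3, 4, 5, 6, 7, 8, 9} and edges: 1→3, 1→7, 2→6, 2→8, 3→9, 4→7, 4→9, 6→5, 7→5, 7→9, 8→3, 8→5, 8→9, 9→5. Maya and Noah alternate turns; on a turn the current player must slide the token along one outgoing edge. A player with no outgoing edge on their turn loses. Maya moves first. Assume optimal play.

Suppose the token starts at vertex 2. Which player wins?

Build the W/L table. Terminal = L. A non-terminal position is W if it has a move to some L; otherwise it is L.
Every edge goes from a vertex to one that appears earlier in the order 5, 9, 6, 3, 8, 7, 1, 2, 4, so processing vertices in that order labels each vertex after all of its successors.
5: no outgoing edge → L
9: →5(L), so W
6: →5(L), so W
3: →9(W) only, which is W, so L
8: →3(L), so W
7: →5(L), so W
1: →3(L), so W
2: →8(W), 6(W) — all W, so L
4: →7(W), 9(W) — all W, so L
The starting position 2 is L: whatever Maya does, the opponent receives a W position.

Noah wins.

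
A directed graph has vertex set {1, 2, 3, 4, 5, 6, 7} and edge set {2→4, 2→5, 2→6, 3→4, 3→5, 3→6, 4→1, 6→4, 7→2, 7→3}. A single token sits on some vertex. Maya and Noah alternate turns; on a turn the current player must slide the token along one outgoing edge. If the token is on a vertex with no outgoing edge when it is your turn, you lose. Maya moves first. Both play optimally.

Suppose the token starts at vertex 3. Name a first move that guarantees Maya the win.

Use the standard recursion: the mover loses at a terminal position; elsewhere, the mover wins exactly when some move hands the opponent an L position.
Every edge goes from a vertex to one that appears earlier in the order 5, 1, 4, 6, 3, 2, 7, so processing vertices in that order labels each vertex after all of its successors.
5: no outgoing edge → L
1: no outgoing edge → L
4: reaches L-position 1 → W
6: only reaches 4(W), which is W → L
3: reaches L-position 6 → W
2: reaches L-position 6 → W
7: only reaches 2(W), 3(W), all W → L
From 3, the L positions reachable in one move are: 6, 5. Any move reaching one of these is winning.

Move to 6.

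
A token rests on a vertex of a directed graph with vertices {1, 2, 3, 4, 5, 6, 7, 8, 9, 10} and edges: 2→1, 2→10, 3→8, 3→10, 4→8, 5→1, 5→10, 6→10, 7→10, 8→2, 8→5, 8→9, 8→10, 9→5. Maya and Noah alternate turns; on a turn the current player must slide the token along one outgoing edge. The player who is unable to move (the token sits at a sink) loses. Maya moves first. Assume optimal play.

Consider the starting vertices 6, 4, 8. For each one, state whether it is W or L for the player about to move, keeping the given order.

Build the W/L table. Terminal = L. A non-terminal position is W if it has a move to some L; otherwise it is L.
Every edge goes from a vertex to one that appears earlier in the order 10, 1, 5, 6, 2, 9, 8, 3, 4, 7, so processing vertices in that order labels each vertex after all of its successors.
10: no outgoing edge → L
1: no outgoing edge → L
5: W (go to 1, an L position)
6: W (go to 10, an L position)
2: W (go to 1, an L position)
9: L (sole option 5(W) is W)
8: W (go to 9, an L position)
3: W (go to 10, an L position)
4: L (sole option 8(W) is W)
7: W (go to 10, an L position)

6: W, 4: L, 8: W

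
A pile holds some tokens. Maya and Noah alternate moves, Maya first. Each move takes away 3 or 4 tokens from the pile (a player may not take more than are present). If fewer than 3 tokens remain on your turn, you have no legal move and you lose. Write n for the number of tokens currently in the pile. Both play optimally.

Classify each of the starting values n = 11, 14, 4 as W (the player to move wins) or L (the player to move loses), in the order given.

11: W, 14: L, 4: W

Build the W/L table. Terminal = L. A non-terminal position is W if it has a move to some L; otherwise it is L.
n=0: no move → L
n=1: no move → L
n=2: no move → L
n=3: →0(L), so W
n=4: →1(L), so W
n=5: →2(L), so W
n=6: →2(L), so W
n=7: →4(W), 3(W) — all W, so L
n=8: →5(W), 4(W) — all W, so L
n=9: →6(W), 5(W) — all W, so L
n=10: →7(L), so W
n=11: →8(L), so W
n=12: →9(L), so W
n=13: →9(L), so W
n=14: →11(W), 10(W) — all W, so L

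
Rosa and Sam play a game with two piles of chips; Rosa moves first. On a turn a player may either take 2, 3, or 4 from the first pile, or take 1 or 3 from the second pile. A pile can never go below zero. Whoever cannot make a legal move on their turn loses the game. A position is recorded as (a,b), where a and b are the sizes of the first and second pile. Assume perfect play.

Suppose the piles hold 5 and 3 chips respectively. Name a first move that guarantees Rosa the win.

Move to (3,3).

Classify positions by backward induction: terminal positions (no move available) are L. From any other position, the mover wins iff some move reaches an L.
No move ever increases a pile, so every position that can arise here has a ≤ 5 and b ≤ 3; it is enough to label the cells with 0 ≤ a ≤ 5 and 0 ≤ b ≤ 3.
Every move lowers a or b (never raises either), so fill the grid row by row in increasing a, and left to right within a row: each cell's successors are then already labelled.
      b=0  b=1  b=2  b=3
a=0:    L    W    L    W
a=1:    L    W    L    W
a=2:    W    L    W    L
a=3:    W    L    W    L
a=4:    W    W    W    W
a=5:    W    W    W    W
Cells with no legal move (terminal, hence L): (0,0), (1,0).
The remaining L cells, each justified by listing all of its moves:
(0,2): L (sole option (0,1)(W) is W)
(1,2): L (sole option (1,1)(W) is W)
(2,1): L (options (0,1)(W), (2,0)(W) are all W)
(2,3): L (options (0,3)(W), (2,2)(W), (2,0)(W) are all W)
(3,1): L (options (1,1)(W), (0,1)(W), (3,0)(W) are all W)
(3,3): L (options (1,3)(W), (0,3)(W), (3,2)(W), (3,0)(W) are all W)
Every other cell has at least one move into one of the L cells above, so it is W.
From (5,3), the L positions reachable in one move are: (3,3), (2,3). Any move reaching one of these is winning.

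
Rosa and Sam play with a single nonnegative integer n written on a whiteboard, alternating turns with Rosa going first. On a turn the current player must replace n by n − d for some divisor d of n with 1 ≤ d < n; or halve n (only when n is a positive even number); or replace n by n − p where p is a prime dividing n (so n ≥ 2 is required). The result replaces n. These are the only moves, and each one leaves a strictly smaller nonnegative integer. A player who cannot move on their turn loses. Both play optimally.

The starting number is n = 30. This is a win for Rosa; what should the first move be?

Move to 20.

Build the W/L table. Terminal = L. A non-terminal position is W if it has a move to some L; otherwise it is L.
n=0: no move → L
n=1: no move → L
n=2: can move to 0, which is L ⇒ W
n=3: can move to 0, which is L ⇒ W
n=4: moves to 2(W), 3(W); every one is W ⇒ L
n=5: can move to 0, which is L ⇒ W
n=6: can move to 4, which is L ⇒ W
n=7: can move to 0, which is L ⇒ W
n=8: can move to 4, which is L ⇒ W
n=9: moves to 6(W), 8(W); every one is W ⇒ L
n=10: can move to 9, which is L ⇒ W
n=11: can move to 0, which is L ⇒ W
n=12: can move to 9, which is L ⇒ W
n=13: can move to 0, which is L ⇒ W
n=14: moves to 7(W), 12(W), 13(W); every one is W ⇒ L
n=15: can move to 14, which is L ⇒ W
n=16: can move to 14, which is L ⇒ W
n=17: can move to 0, which is L ⇒ W
n=18: can move to 9, which is L ⇒ W
n=19: can move to 0, which is L ⇒ W
n=20: moves to 10(W), 15(W), 16(W), 18(W), 19(W); every one is W ⇒ L
n=21: can move to 14, which is L ⇒ W
n=22: can move to 20, which is L ⇒ W
n=23: can move to 0, which is L ⇒ W
n=24: can move to 20, which is L ⇒ W
n=25: can move to 20, which is L ⇒ W
n=26: moves to 13(W), 24(W), 25(W); every one is W ⇒ L
n=27: can move to 26, which is L ⇒ W
n=28: can move to 14, which is L ⇒ W
n=29: can move to 0, which is L ⇒ W
n=30: can move to 20, which is L ⇒ W
From 30, the L positions reachable in one move are: 20.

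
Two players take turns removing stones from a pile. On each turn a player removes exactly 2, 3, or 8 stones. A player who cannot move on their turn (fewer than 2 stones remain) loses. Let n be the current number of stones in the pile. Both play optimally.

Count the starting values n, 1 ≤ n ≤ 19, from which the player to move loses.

7

Compute win/loss labels from the base case upward. A position with no move is L. Any other position is W if it can reach an L in one move, else L.
n=0: no move → L
n=1: no move → L
n=2: →0(L), so W
n=3: →1(L), so W
n=4: →1(L), so W
n=5: →3(W), 2(W) — all W, so L
n=6: →4(W), 3(W) — all W, so L
n=7: →5(L), so W
n=8: →6(L), so W
n=9: →6(L), so W
n=10: →8(W), 7(W), 2(W) — all W, so L
n=11: →9(W), 8(W), 3(W) — all W, so L
n=12: →10(L), so W
n=13: →11(L), so W
n=14: →11(L), so W
n=15: →13(W), 12(W), 7(W) — all W, so L
n=16: →14(W), 13(W), 8(W) — all W, so L
n=17: →15(L), so W
n=18: →16(L), so W
n=19: →16(L), so W
L entries with 1 ≤ n ≤ 19 (n=0 is outside the asked range and is not counted): n = 1, 5, 6, 10, 11, 15, 16; that makes 7.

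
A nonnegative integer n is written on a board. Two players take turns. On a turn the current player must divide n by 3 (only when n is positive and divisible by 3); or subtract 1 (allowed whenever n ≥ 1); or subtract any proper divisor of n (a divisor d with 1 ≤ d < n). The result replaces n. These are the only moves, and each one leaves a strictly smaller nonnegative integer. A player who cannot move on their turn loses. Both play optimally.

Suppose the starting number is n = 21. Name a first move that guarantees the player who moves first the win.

Move to 7.

Positions with no move are L. A position that does have a move is losing for the player to move precisely when every available move leads to a winning position for the opponent. Fill in the labels:
n=0: no move → L
n=1: can move to 0, which is L ⇒ W
n=2: the only move is to 1(W), a W ⇒ L
n=3: can move to 2, which is L ⇒ W
n=4: can move to 2, which is L ⇒ W
n=5: the only move is to 4(W), a W ⇒ L
n=6: can move to 2, which is L ⇒ W
n=7: the only move is to 6(W), a W ⇒ L
n=8: can move to 7, which is L ⇒ W
n=9: moves to 3(W), 6(W), 8(W); every one is W ⇒ L
n=10: can move to 5, which is L ⇒ W
n=11: the only move is to 10(W), a W ⇒ L
n=12: can move to 9, which is L ⇒ W
n=13: the only move is to 12(W), a W ⇒ L
n=14: can move to 7, which is L ⇒ W
n=15: can move to 5, which is L ⇒ W
n=16: moves to 8(W), 12(W), 14(W), 15(W); every one is W ⇒ L
n=17: can move to 16, which is L ⇒ W
n=18: can move to 9, which is L ⇒ W
n=19: the only move is to 18(W), a W ⇒ L
n=20: can move to 16, which is L ⇒ W
n=21: can move to 7, which is L ⇒ W
From 21, the L positions reachable in one move are: 7.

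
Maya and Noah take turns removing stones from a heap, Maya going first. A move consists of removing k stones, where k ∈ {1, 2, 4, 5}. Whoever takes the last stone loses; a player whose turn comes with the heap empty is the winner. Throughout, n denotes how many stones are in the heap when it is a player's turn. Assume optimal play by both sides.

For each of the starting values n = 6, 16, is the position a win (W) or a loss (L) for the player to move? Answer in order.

Build the W/L table. Terminal = W. A non-terminal position is W if it has a move to some L; otherwise it is L.
n=0: no move; the opponent has just taken the last stone and therefore loses → W
n=1: L (sole option 0(W) is W)
n=2: W (go to 1, an L position)
n=3: W (go to 1, an L position)
n=4: L (options 3(W), 2(W), 0(W) are all W)
n=5: W (go to 4, an L position)
n=6: W (go to 4, an L position)
n=7: L (options 6(W), 5(W), 3(W), 2(W) are all W)
n=8: W (go to 7, an L position)
n=9: W (go to 7, an L position)
n=10: L (options 9(W), 8(W), 6(W), 5(W) are all W)
n=11: W (go to 10, an L position)
n=12: W (go to 10, an L position)
n=13: L (options 12(W), 11(W), 9(W), 8(W) are all W)
n=14: W (go to 13, an L position)
n=15: W (go to 13, an L position)
n=16: L (options 15(W), 14(W), 12(W), 11(W) are all W)

6: W, 16: L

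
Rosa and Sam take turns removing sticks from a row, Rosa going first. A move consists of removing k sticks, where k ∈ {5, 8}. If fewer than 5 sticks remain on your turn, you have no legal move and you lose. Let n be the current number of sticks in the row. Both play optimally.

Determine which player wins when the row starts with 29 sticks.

Positions with no move are L. A position that does have a move is losing for the player to move precisely when every available move leads to a winning position for the opponent. Fill in the labels:
n=0: no move → L
n=1: no move → L
n=2: no move → L
n=3: no move → L
n=4: no move → L
n=5: reaches L-position 0 → W
n=6: reaches L-position 1 → W
n=7: reaches L-position 2 → W
n=8: reaches L-position 3 → W
n=9: reaches L-position 4 → W
n=10: reaches L-position 2 → W
n=11: reaches L-position 3 → W
n=12: reaches L-position 4 → W
n=13: only reaches 8(W), 5(W), all W → L
n=14: only reaches 9(W), 6(W), all W → L
n=15: only reaches 10(W), 7(W), all W → L
n=16: only reaches 11(W), 8(W), all W → L
n=17: only reaches 12(W), 9(W), all W → L
n=18: reaches L-position 13 → W
n=19: reaches L-position 14 → W
n=20: reaches L-position 15 → W
n=21: reaches L-position 16 → W
n=22: reaches L-position 17 → W
n=23: reaches L-position 15 → W
n=24: reaches L-position 16 → W
n=25: reaches L-position 17 → W
n=26: only reaches 21(W), 18(W), all W → L
n=27: only reaches 22(W), 19(W), all W → L
n=28: only reaches 23(W), 20(W), all W → L
n=29: only reaches 24(W), 21(W), all W → L
Every move from 29 reaches a W position, so the mover loses.

Sam wins.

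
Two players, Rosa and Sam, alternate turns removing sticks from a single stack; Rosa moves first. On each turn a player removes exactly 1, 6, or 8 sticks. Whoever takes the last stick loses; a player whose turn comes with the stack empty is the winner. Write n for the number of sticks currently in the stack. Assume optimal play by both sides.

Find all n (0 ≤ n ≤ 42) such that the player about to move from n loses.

1, 3, 5, 8, 10, 12, 15, 17, 19, 22, 24, 26, 29, 31, 33, 36, 38, 40

Build the W/L table. Terminal = W. A non-terminal position is W if it has a move to some L; otherwise it is L.
n=0: no move; the opponent has just taken the last stick and therefore loses → W
n=1: L (sole option 0(W) is W)
n=2: W (go to 1, an L position)
n=3: L (sole option 2(W) is W)
n=4: W (go to 3, an L position)
n=5: L (sole option 4(W) is W)
n=6: W (go to 5, an L position)
n=7: W (go to 1, an L position)
n=8: L (options 7(W), 2(W), 0(W) are all W)
n=9: W (go to 8, an L position)
n=10: L (options 9(W), 4(W), 2(W) are all W)
n=11: W (go to 10, an L position)
n=12: L (options 11(W), 6(W), 4(W) are all W)
n=13: W (go to 12, an L position)
n=14: W (go to 8, an L position)
n=15: L (options 14(W), 9(W), 7(W) are all W)
n=16: W (go to 15, an L position)
n=17: L (options 16(W), 11(W), 9(W) are all W)
n=18: W (go to 17, an L position)
n=19: L (options 18(W), 13(W), 11(W) are all W)
n=20: W (go to 19, an L position)
n=21: W (go to 15, an L position)
n=22: L (options 21(W), 16(W), 14(W) are all W)
n=23: W (go to 22, an L position)
n=24: L (options 23(W), 18(W), 16(W) are all W)
n=25: W (go to 24, an L position)
n=26: L (options 25(W), 20(W), 18(W) are all W)
n=27: W (go to 26, an L position)
n=28: W (go to 22, an L position)
n=29: L (options 28(W), 23(W), 21(W) are all W)
n=30: W (go to 29, an L position)
n=31: L (options 30(W), 25(W), 23(W) are all W)
n=32: W (go to 31, an L position)
n=33: L (options 32(W), 27(W), 25(W) are all W)
n=34: W (go to 33, an L position)
n=35: W (go to 29, an L position)
n=36: L (options 35(W), 30(W), 28(W) are all W)
n=37: W (go to 36, an L position)
n=38: L (options 37(W), 32(W), 30(W) are all W)
n=39: W (go to 38, an L position)
n=40: L (options 39(W), 34(W), 32(W) are all W)
n=41: W (go to 40, an L position)
n=42: W (go to 36, an L position)
The losing starting values of n are exactly the entries labelled L in this table (18 of them).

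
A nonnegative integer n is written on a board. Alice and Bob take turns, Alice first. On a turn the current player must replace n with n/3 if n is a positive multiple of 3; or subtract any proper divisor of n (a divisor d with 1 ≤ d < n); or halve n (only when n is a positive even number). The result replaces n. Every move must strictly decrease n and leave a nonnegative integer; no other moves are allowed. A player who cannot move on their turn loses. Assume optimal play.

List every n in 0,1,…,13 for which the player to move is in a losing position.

0, 1, 4, 7, 9, 11, 13

Build the W/L table. Terminal = L. A non-terminal position is W if it has a move to some L; otherwise it is L.
n=0: no move → L
n=1: no move → L
n=2: reaches L-position 1 → W
n=3: reaches L-position 1 → W
n=4: only reaches 2(W), 3(W), all W → L
n=5: reaches L-position 4 → W
n=6: reaches L-position 4 → W
n=7: only reaches 6(W), which is W → L
n=8: reaches L-position 4 → W
n=9: only reaches 3(W), 6(W), 8(W), all W → L
n=10: reaches L-position 9 → W
n=11: only reaches 10(W), which is W → L
n=12: reaches L-position 4 → W
n=13: only reaches 12(W), which is W → L
Reading off the rows marked L gives the requested list; there are 7 such values of n.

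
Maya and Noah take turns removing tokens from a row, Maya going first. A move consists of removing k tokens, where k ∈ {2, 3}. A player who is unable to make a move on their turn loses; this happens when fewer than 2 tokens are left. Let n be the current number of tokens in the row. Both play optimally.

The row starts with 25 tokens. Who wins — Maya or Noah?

Noah wins.

Work bottom-up. With no move the player to move loses. Otherwise the position is W if at least one move leads to an L position for the opponent, and L if every move leads to a W.
n=0: no move → L
n=1: no move → L
n=2: W (go to 0, an L position)
n=3: W (go to 1, an L position)
n=4: W (go to 1, an L position)
n=5: L (options 3(W), 2(W) are all W)
n=6: L (options 4(W), 3(W) are all W)
n=7: W (go to 5, an L position)
n=8: W (go to 6, an L position)
n=9: W (go to 6, an L position)
n=10: L (options 8(W), 7(W) are all W)
n=11: L (options 9(W), 8(W) are all W)
n=12: W (go to 10, an L position)
n=13: W (go to 11, an L position)
n=14: W (go to 11, an L position)
n=15: L (options 13(W), 12(W) are all W)
n=16: L (options 14(W), 13(W) are all W)
n=17: W (go to 15, an L position)
n=18: W (go to 16, an L position)
n=19: W (go to 16, an L position)
n=20: L (options 18(W), 17(W) are all W)
n=21: L (options 19(W), 18(W) are all W)
n=22: W (go to 20, an L position)
n=23: W (go to 21, an L position)
n=24: W (go to 21, an L position)
n=25: L (options 23(W), 22(W) are all W)
Every move from 25 reaches a W position, so the mover loses.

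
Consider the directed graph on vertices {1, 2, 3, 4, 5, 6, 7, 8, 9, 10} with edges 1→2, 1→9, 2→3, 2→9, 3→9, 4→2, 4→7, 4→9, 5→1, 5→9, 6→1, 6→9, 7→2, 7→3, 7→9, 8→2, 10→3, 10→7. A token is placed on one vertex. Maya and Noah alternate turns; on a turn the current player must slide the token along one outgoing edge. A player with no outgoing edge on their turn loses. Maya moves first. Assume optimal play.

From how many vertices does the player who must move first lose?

3

Classify positions by backward induction: terminal positions (no move available) are L. From any other position, the mover wins iff some move reaches an L.
Every edge goes from a vertex to one that appears earlier in the order 9, 3, 2, 7, 1, 5, 10, 4, 6, 8, so processing vertices in that order labels each vertex after all of its successors.
9: no outgoing edge → L
3: can move to 9, which is L ⇒ W
2: can move to 9, which is L ⇒ W
7: can move to 9, which is L ⇒ W
1: can move to 9, which is L ⇒ W
5: can move to 9, which is L ⇒ W
10: moves to 7(W), 3(W); every one is W ⇒ L
4: can move to 9, which is L ⇒ W
6: can move to 9, which is L ⇒ W
8: the only move is to 2(W), a W ⇒ L
The L vertices are 8, 9, 10; that is 3 in all.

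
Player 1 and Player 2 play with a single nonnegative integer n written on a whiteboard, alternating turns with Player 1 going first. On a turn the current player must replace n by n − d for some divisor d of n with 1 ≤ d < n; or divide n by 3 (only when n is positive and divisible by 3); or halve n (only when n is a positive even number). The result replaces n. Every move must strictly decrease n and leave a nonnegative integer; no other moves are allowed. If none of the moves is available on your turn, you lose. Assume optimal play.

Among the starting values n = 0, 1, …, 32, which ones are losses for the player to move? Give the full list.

Label each position W (a win for the player to move) or L (a loss). A position with no legal move is L; any other position is W exactly when some move reaches an L, and L when every move reaches a W.
n=0: no move → L
n=1: no move → L
n=2: reaches L-position 1 → W
n=3: reaches L-position 1 → W
n=4: only reaches 2(W), 3(W), all W → L
n=5: reaches L-position 4 → W
n=6: reaches L-position 4 → W
n=7: only reaches 6(W), which is W → L
n=8: reaches L-position 4 → W
n=9: only reaches 3(W), 6(W), 8(W), all W → L
n=10: reaches L-position 9 → W
n=11: only reaches 10(W), which is W → L
n=12: reaches L-position 4 → W
n=13: only reaches 12(W), which is W → L
n=14: reaches L-position 7 → W
n=15: only reaches 5(W), 10(W), 12(W), 14(W), all W → L
n=16: reaches L-position 15 → W
n=17: only reaches 16(W), which is W → L
n=18: reaches L-position 9 → W
n=19: only reaches 18(W), which is W → L
n=20: reaches L-position 15 → W
n=21: reaches L-position 7 → W
n=22: reaches L-position 11 → W
n=23: only reaches 22(W), which is W → L
n=24: reaches L-position 23 → W
n=25: only reaches 20(W), 24(W), all W → L
n=26: reaches L-position 13 → W
n=27: reaches L-position 9 → W
n=28: only reaches 14(W), 21(W), 24(W), 26(W), 27(W), all W → L
n=29: reaches L-position 28 → W
n=30: reaches L-position 15 → W
n=31: only reaches 30(W), which is W → L
n=32: reaches L-position 28 → W
The losing starting values of n are exactly the entries labelled L in this table (14 of them).

0, 1, 4, 7, 9, 11, 13, 15, 17, 19, 23, 25, 28, 31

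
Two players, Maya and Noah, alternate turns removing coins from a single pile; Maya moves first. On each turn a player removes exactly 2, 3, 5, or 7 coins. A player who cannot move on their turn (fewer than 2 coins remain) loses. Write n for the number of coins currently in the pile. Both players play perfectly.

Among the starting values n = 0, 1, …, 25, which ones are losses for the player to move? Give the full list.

0, 1, 9, 10, 18, 19

Use the standard recursion: the mover loses at a terminal position; elsewhere, the mover wins exactly when some move hands the opponent an L position.
n=0: no move → L
n=1: no move → L
n=2: reaches L-position 0 → W
n=3: reaches L-position 1 → W
n=4: reaches L-position 1 → W
n=5: reaches L-position 0 → W
n=6: reaches L-position 1 → W
n=7: reaches L-position 0 → W
n=8: reaches L-position 1 → W
n=9: only reaches 7(W), 6(W), 4(W), 2(W), all W → L
n=10: only reaches 8(W), 7(W), 5(W), 3(W), all W → L
n=11: reaches L-position 9 → W
n=12: reaches L-position 10 → W
n=13: reaches L-position 10 → W
n=14: reaches L-position 9 → W
n=15: reaches L-position 10 → W
n=16: reaches L-position 9 → W
n=17: reaches L-position 10 → W
n=18: only reaches 16(W), 15(W), 13(W), 11(W), all W → L
n=19: only reaches 17(W), 16(W), 14(W), 12(W), all W → L
n=20: reaches L-position 18 → W
n=21: reaches L-position 19 → W
n=22: reaches L-position 19 → W
n=23: reaches L-position 18 → W
n=24: reaches L-position 19 → W
n=25: reaches L-position 18 → W
The losing starting values of n are exactly the entries labelled L in this table (6 of them).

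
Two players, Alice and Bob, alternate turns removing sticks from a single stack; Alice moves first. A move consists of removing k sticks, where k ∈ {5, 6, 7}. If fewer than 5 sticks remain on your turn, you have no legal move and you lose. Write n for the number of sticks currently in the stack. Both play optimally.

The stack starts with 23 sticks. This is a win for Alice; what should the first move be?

Work bottom-up. With no move the player to move loses. Otherwise the position is W if at least one move leads to an L position for the opponent, and L if every move leads to a W.
n=0: no move → L
n=1: no move → L
n=2: no move → L
n=3: no move → L
n=4: no move → L
n=5: can move to 0, which is L ⇒ W
n=6: can move to 1, which is L ⇒ W
n=7: can move to 2, which is L ⇒ W
n=8: can move to 3, which is L ⇒ W
n=9: can move to 4, which is L ⇒ W
n=10: can move to 4, which is L ⇒ W
n=11: can move to 4, which is L ⇒ W
n=12: moves to 7(W), 6(W), 5(W); every one is W ⇒ L
n=13: moves to 8(W), 7(W), 6(W); every one is W ⇒ L
n=14: moves to 9(W), 8(W), 7(W); every one is W ⇒ L
n=15: moves to 10(W), 9(W), 8(W); every one is W ⇒ L
n=16: moves to 11(W), 10(W), 9(W); every one is W ⇒ L
n=17: can move to 12, which is L ⇒ W
n=18: can move to 13, which is L ⇒ W
n=19: can move to 14, which is L ⇒ W
n=20: can move to 15, which is L ⇒ W
n=21: can move to 16, which is L ⇒ W
n=22: can move to 16, which is L ⇒ W
n=23: can move to 16, which is L ⇒ W
From 23, the L positions reachable in one move are: 16.

Remove 7, leaving 16.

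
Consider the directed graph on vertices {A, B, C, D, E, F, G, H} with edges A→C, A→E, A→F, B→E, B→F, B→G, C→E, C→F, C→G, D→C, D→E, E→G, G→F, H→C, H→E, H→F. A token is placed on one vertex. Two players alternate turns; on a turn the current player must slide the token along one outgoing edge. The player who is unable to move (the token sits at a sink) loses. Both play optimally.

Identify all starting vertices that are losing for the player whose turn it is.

E, F

Compute win/loss labels from the base case upward. A position with no move is L. Any other position is W if it can reach an L in one move, else L.
Every edge goes from a vertex to one that appears earlier in the order F, G, E, C, B, H, D, A, so processing vertices in that order labels each vertex after all of its successors.
F: no outgoing edge → L
G: W (go to F, an L position)
E: L (sole option G(W) is W)
C: W (go to E, an L position)
B: W (go to E, an L position)
H: W (go to E, an L position)
D: W (go to E, an L position)
A: W (go to E, an L position)
The losing starting vertices are exactly the entries labelled L in this table (2 of them).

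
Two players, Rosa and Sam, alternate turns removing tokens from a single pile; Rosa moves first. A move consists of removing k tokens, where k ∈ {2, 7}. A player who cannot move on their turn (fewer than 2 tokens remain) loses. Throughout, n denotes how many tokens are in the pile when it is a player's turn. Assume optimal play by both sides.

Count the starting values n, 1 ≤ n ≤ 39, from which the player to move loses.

Work bottom-up. With no move the player to move loses. Otherwise the position is W if at least one move leads to an L position for the opponent, and L if every move leads to a W.
n=0: no move → L
n=1: no move → L
n=2: reaches L-position 0 → W
n=3: reaches L-position 1 → W
n=4: only reaches 2(W), which is W → L
n=5: only reaches 3(W), which is W → L
n=6: reaches L-position 4 → W
n=7: reaches L-position 5 → W
n=8: reaches L-position 1 → W
n=9: only reaches 7(W), 2(W), all W → L
n=10: only reaches 8(W), 3(W), all W → L
n=11: reaches L-position 9 → W
n=12: reaches L-position 10 → W
n=13: only reaches 11(W), 6(W), all W → L
n=14: only reaches 12(W), 7(W), all W → L
n=15: reaches L-position 13 → W
n=16: reaches L-position 14 → W
n=17: reaches L-position 10 → W
n=18: only reaches 16(W), 11(W), all W → L
n=19: only reaches 17(W), 12(W), all W → L
n=20: reaches L-position 18 → W
n=21: reaches L-position 19 → W
n=22: only reaches 20(W), 15(W), all W → L
n=23: only reaches 21(W), 16(W), all W → L
n=24: reaches L-position 22 → W
n=25: reaches L-position 23 → W
n=26: reaches L-position 19 → W
n=27: only reaches 25(W), 20(W), all W → L
n=28: only reaches 26(W), 21(W), all W → L
n=29: reaches L-position 27 → W
n=30: reaches L-position 28 → W
n=31: only reaches 29(W), 24(W), all W → L
n=32: only reaches 30(W), 25(W), all W → L
n=33: reaches L-position 31 → W
n=34: reaches L-position 32 → W
n=35: reaches L-position 28 → W
n=36: only reaches 34(W), 29(W), all W → L
n=37: only reaches 35(W), 30(W), all W → L
n=38: reaches L-position 36 → W
n=39: reaches L-position 37 → W
L entries with 1 ≤ n ≤ 39 (n=0 is outside the asked range and is not counted): n = 1, 4, 5, 9, 10, 13, 14, 18, 19, 22, 23, 27, 28, 31, 32, 36, 37; that makes 17.

17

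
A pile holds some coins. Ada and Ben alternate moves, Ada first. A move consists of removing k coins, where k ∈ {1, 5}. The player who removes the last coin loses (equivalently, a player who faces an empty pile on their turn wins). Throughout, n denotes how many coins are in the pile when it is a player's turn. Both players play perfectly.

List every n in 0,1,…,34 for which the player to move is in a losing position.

1, 3, 5, 7, 9, 11, 13, 15, 17, 19, 21, 23, 25, 27, 29, 31, 33

Classify positions by backward induction: terminal positions (no move available) are W. From any other position, the mover wins iff some move reaches an L.
n=0: no move; the opponent has just taken the last coin and therefore loses → W
n=1: →0(W) only, which is W, so L
n=2: →1(L), so W
n=3: →2(W) only, which is W, so L
n=4: →3(L), so W
n=5: →4(W), 0(W) — all W, so L
n=6: →5(L), so W
n=7: →6(W), 2(W) — all W, so L
n=8: →7(L), so W
n=9: →8(W), 4(W) — all W, so L
n=10: →9(L), so W
n=11: →10(W), 6(W) — all W, so L
n=12: →11(L), so W
n=13: →12(W), 8(W) — all W, so L
n=14: →13(L), so W
n=15: →14(W), 10(W) — all W, so L
n=16: →15(L), so W
n=17: →16(W), 12(W) — all W, so L
n=18: →17(L), so W
n=19: →18(W), 14(W) — all W, so L
n=20: →19(L), so W
n=21: →20(W), 16(W) — all W, so L
n=22: →21(L), so W
n=23: →22(W), 18(W) — all W, so L
n=24: →23(L), so W
n=25: →24(W), 20(W) — all W, so L
n=26: →25(L), so W
n=27: →26(W), 22(W) — all W, so L
n=28: →27(L), so W
n=29: →28(W), 24(W) — all W, so L
n=30: →29(L), so W
n=31: →30(W), 26(W) — all W, so L
n=32: →31(L), so W
n=33: →32(W), 28(W) — all W, so L
n=34: →33(L), so W
Reading off the rows marked L gives the requested list; there are 17 such values of n.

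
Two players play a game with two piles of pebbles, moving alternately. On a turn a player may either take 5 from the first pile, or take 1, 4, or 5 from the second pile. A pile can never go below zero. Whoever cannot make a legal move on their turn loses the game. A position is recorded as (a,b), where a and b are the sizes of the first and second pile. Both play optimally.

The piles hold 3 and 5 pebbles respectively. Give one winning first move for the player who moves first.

Compute win/loss labels from the base case upward. A position with no move is L. Any other position is W if it can reach an L in one move, else L.
No move ever increases a pile, so every position that can arise here has a ≤ 3 and b ≤ 5; it is enough to label the cells with 0 ≤ a ≤ 3 and 0 ≤ b ≤ 5.
Every move lowers a or b (never raises either), so fill the grid row by row in increasing a, and left to right within a row: each cell's successors are then already labelled.
      b=0  b=1  b=2  b=3  b=4  b=5
a=0:    L    W    L    W    W    W
a=1:    L    W    L    W    W    W
a=2:    L    W    L    W    W    W
a=3:    L    W    L    W    W    W
Cells with no legal move (terminal, hence L): (0,0), (1,0), (2,0), (3,0).
The remaining L cells, each justified by listing all of its moves:
(0,2): only reaches (0,1)(W), which is W → L
(1,2): only reaches (1,1)(W), which is W → L
(2,2): only reaches (2,1)(W), which is W → L
(3,2): only reaches (3,1)(W), which is W → L
Every other cell has at least one move into one of the L cells above, so it is W.
From (3,5), the L positions reachable in one move are: (3,0).

Move to (3,0).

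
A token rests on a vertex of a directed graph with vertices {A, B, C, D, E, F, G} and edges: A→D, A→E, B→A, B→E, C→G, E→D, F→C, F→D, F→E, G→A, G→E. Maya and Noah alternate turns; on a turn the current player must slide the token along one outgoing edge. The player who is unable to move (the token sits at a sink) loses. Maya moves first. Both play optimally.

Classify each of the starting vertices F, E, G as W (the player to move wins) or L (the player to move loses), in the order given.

F: W, E: W, G: L

Use the standard recursion: the mover loses at a terminal position; elsewhere, the mover wins exactly when some move hands the opponent an L position.
Every edge goes from a vertex to one that appears earlier in the order D, E, A, G, C, B, F, so processing vertices in that order labels each vertex after all of its successors.
D: no outgoing edge → L
E: W (go to D, an L position)
A: W (go to D, an L position)
G: L (options A(W), E(W) are all W)
C: W (go to G, an L position)
B: L (options A(W), E(W) are all W)
F: W (go to D, an L position)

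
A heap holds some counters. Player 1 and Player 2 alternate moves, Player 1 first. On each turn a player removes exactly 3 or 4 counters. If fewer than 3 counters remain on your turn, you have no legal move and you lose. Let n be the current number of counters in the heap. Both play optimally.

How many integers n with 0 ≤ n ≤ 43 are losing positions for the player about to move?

Label each position W (a win for the player to move) or L (a loss). A position with no legal move is L; any other position is W exactly when some move reaches an L, and L when every move reaches a W.
n=0: no move → L
n=1: no move → L
n=2: no move → L
n=3: can move to 0, which is L ⇒ W
n=4: can move to 1, which is L ⇒ W
n=5: can move to 2, which is L ⇒ W
n=6: can move to 2, which is L ⇒ W
n=7: moves to 4(W), 3(W); every one is W ⇒ L
n=8: moves to 5(W), 4(W); every one is W ⇒ L
n=9: moves to 6(W), 5(W); every one is W ⇒ L
n=10: can move to 7, which is L ⇒ W
n=11: can move to 8, which is L ⇒ W
n=12: can move to 9, which is L ⇒ W
n=13: can move to 9, which is L ⇒ W
n=14: moves to 11(W), 10(W); every one is W ⇒ L
n=15: moves to 12(W), 11(W); every one is W ⇒ L
n=16: moves to 13(W), 12(W); every one is W ⇒ L
n=17: can move to 14, which is L ⇒ W
n=18: can move to 15, which is L ⇒ W
n=19: can move to 16, which is L ⇒ W
n=20: can move to 16, which is L ⇒ W
n=21: moves to 18(W), 17(W); every one is W ⇒ L
n=22: moves to 19(W), 18(W); every one is W ⇒ L
n=23: moves to 20(W), 19(W); every one is W ⇒ L
n=24: can move to 21, which is L ⇒ W
n=25: can move to 22, which is L ⇒ W
n=26: can move to 23, which is L ⇒ W
n=27: can move to 23, which is L ⇒ W
n=28: moves to 25(W), 24(W); every one is W ⇒ L
n=29: moves to 26(W), 25(W); every one is W ⇒ L
n=30: moves to 27(W), 26(W); every one is W ⇒ L
n=31: can move to 28, which is L ⇒ W
n=32: can move to 29, which is L ⇒ W
n=33: can move to 30, which is L ⇒ W
n=34: can move to 30, which is L ⇒ W
n=35: moves to 32(W), 31(W); every one is W ⇒ L
n=36: moves to 33(W), 32(W); every one is W ⇒ L
n=37: moves to 34(W), 33(W); every one is W ⇒ L
n=38: can move to 35, which is L ⇒ W
n=39: can move to 36, which is L ⇒ W
n=40: can move to 37, which is L ⇒ W
n=41: can move to 37, which is L ⇒ W
n=42: moves to 39(W), 38(W); every one is W ⇒ L
n=43: moves to 40(W), 39(W); every one is W ⇒ L
L entries with 0 ≤ n ≤ 43: n = 0, 1, 2, 7, 8, 9, 14, 15, 16, 21, 22, 23, 28, 29, 30, 35, 36, 37, 42, 43; that makes 20.

20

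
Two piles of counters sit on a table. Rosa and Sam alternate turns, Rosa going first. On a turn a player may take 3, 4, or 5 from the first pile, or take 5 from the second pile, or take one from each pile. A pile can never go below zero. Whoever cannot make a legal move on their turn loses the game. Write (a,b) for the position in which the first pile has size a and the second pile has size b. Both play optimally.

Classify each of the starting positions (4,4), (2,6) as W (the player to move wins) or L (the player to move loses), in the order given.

Classify positions by backward induction: terminal positions (no move available) are L. From any other position, the mover wins iff some move reaches an L.
No move ever increases a pile, so every position that can arise here has a ≤ 4 and b ≤ 6; it is enough to label the cells with 0 ≤ a ≤ 4 and 0 ≤ b ≤ 6.
Every move lowers a or b (never raises either), so fill the grid row by row in increasing a, and left to right within a row: each cell's successors are then already labelled.
      b=0  b=1  b=2  b=3  b=4  b=5  b=6
a=0:    L    L    L    L    L    W    W
a=1:    L    W    W    W    W    W    L
a=2:    L    W    L    L    L    W    L
a=3:    W    W    W    W    W    W    L
a=4:    W    W    W    W    W    L    W
Cells with no legal move (terminal, hence L): (0,0), (0,1), (0,2), (0,3), (0,4), (1,0), (2,0).
The remaining L cells, each justified by listing all of its moves:
(1,6): moves to (1,1)(W), (0,5)(W); every one is W ⇒ L
(2,2): the only move is to (1,1)(W), a W ⇒ L
(2,3): the only move is to (1,2)(W), a W ⇒ L
(2,4): the only move is to (1,3)(W), a W ⇒ L
(2,6): moves to (2,1)(W), (1,5)(W); every one is W ⇒ L
(3,6): moves to (0,6)(W), (3,1)(W), (2,5)(W); every one is W ⇒ L
(4,5): moves to (1,5)(W), (0,5)(W), (4,0)(W), (3,4)(W); every one is W ⇒ L
Every other cell has at least one move into one of the L cells above, so it is W.
(4,4): the move to (0,4) reaches an L cell, so W
(2,6): one of the L cells justified above, so L

(4,4): W, (2,6): L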